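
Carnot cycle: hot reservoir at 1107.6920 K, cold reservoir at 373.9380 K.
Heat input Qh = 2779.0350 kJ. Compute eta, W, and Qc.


eta = 1 - 373.9380/1107.6920 = 0.6624
W = 0.6624 * 2779.0350 = 1840.8800 kJ
Qc = 2779.0350 - 1840.8800 = 938.1550 kJ

eta = 66.2417%, W = 1840.8800 kJ, Qc = 938.1550 kJ


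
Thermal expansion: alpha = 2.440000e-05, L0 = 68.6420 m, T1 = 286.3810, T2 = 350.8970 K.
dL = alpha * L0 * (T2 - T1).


dT = 64.5160 K
dL = 2.440000e-05 * 68.6420 * 64.5160 = 0.108056 m
L_final = 68.750056 m

dL = 0.108056 m


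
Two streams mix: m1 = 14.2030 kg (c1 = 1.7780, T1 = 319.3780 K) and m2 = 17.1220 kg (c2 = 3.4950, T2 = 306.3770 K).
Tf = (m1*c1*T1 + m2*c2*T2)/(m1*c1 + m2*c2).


num = 26399.2571
den = 85.0943
Tf = 310.2352 K

310.2352 K


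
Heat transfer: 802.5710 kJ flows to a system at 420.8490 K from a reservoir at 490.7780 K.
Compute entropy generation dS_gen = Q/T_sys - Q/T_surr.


dS_sys = 802.5710/420.8490 = 1.9070 kJ/K
dS_surr = -802.5710/490.7780 = -1.6353 kJ/K
dS_gen = 1.9070 - 1.6353 = 0.2717 kJ/K (irreversible)

dS_gen = 0.2717 kJ/K, irreversible


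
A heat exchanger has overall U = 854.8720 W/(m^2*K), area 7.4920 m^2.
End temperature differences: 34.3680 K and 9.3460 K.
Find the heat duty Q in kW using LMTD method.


LMTD = 19.2155 K
Q = 854.8720 * 7.4920 * 19.2155 = 123069.5774 W = 123.0696 kW

123.0696 kW


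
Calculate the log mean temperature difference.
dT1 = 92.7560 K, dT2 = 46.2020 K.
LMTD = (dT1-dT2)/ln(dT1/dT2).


dT1/dT2 = 2.0076
ln(dT1/dT2) = 0.6969
LMTD = 46.5540 / 0.6969 = 66.7968 K

66.7968 K


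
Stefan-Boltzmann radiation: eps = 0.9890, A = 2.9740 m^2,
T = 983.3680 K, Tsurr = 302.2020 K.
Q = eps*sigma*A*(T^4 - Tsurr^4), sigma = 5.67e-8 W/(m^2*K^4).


T^4 = 9.3511e+11
Tsurr^4 = 8.3404e+09
Q = 0.9890 * 5.67e-8 * 2.9740 * 9.2677e+11 = 154558.7768 W

154558.7768 W


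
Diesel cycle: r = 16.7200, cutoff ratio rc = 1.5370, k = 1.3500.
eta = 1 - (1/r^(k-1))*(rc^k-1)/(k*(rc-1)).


r^(k-1) = 2.6800
rc^k = 1.7865
eta = 0.5952 = 59.5170%

59.5170%


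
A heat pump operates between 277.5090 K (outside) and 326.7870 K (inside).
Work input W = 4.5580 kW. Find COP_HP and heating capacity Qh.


COP = 326.7870 / 49.2780 = 6.6315
Qh = 6.6315 * 4.5580 = 30.2264 kW

COP = 6.6315, Qh = 30.2264 kW


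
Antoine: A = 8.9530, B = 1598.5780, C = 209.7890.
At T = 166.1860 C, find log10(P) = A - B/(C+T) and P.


C+T = 375.9750
B/(C+T) = 4.2518
log10(P) = 8.9530 - 4.2518 = 4.7012
P = 10^4.7012 = 50255.0912 mmHg

50255.0912 mmHg


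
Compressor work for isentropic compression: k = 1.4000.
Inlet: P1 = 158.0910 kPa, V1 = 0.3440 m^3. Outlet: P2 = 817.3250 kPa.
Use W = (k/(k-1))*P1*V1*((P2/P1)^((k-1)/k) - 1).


(k-1)/k = 0.2857
(P2/P1)^exp = 1.5990
W = 3.5000 * 158.0910 * 0.3440 * (1.5990 - 1) = 114.0182 kJ

114.0182 kJ


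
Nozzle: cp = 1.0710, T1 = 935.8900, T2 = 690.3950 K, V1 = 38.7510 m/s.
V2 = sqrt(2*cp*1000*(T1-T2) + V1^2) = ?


dT = 245.4950 K
2*cp*1000*dT = 525850.2900
V1^2 = 1501.6400
V2 = sqrt(527351.9300) = 726.1900 m/s

726.1900 m/s


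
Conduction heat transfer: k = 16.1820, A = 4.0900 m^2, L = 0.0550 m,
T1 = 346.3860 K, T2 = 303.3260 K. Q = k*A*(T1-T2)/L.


dT = 43.0600 K
Q = 16.1820 * 4.0900 * 43.0600 / 0.0550 = 51816.3528 W

51816.3528 W


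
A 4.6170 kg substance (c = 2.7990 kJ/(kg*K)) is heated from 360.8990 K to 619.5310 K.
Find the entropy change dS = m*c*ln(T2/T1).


T2/T1 = 1.7166
ln(T2/T1) = 0.5404
dS = 4.6170 * 2.7990 * 0.5404 = 6.9831 kJ/K

6.9831 kJ/K


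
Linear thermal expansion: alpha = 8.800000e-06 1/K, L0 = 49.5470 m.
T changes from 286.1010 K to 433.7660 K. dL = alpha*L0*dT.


dT = 147.6650 K
dL = 8.800000e-06 * 49.5470 * 147.6650 = 0.064384 m
L_final = 49.611384 m

dL = 0.064384 m


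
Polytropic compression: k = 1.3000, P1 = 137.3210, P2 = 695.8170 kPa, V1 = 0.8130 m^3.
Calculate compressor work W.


(k-1)/k = 0.2308
(P2/P1)^exp = 1.4542
W = 4.3333 * 137.3210 * 0.8130 * (1.4542 - 1) = 219.7537 kJ

219.7537 kJ


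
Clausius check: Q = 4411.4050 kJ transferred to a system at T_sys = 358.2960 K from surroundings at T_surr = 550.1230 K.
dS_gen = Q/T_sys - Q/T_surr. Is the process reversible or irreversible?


dS_sys = 4411.4050/358.2960 = 12.3122 kJ/K
dS_surr = -4411.4050/550.1230 = -8.0189 kJ/K
dS_gen = 12.3122 - 8.0189 = 4.2932 kJ/K (irreversible)

dS_gen = 4.2932 kJ/K, irreversible


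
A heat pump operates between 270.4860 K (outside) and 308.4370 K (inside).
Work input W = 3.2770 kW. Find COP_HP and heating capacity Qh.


COP = 308.4370 / 37.9510 = 8.1272
Qh = 8.1272 * 3.2770 = 26.6330 kW

COP = 8.1272, Qh = 26.6330 kW


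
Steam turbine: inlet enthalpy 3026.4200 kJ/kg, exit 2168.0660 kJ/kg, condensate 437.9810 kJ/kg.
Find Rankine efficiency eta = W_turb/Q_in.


W = 858.3540 kJ/kg
Q_in = 2588.4390 kJ/kg
eta = 0.3316 = 33.1611%

eta = 33.1611%


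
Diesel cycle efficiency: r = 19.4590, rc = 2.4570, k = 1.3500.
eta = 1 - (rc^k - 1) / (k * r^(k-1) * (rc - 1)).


r^(k-1) = 2.8261
rc^k = 3.3655
eta = 0.5745 = 57.4467%

57.4467%


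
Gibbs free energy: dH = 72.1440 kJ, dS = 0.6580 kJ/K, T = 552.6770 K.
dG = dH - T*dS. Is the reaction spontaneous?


T*dS = 552.6770 * 0.6580 = 363.6615 kJ
dG = 72.1440 - 363.6615 = -291.5175 kJ (spontaneous)

dG = -291.5175 kJ, spontaneous


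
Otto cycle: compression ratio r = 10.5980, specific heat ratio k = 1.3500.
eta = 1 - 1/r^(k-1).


r^(k-1) = 2.2847
eta = 1 - 1/2.2847 = 0.5623 = 56.2305%

56.2305%


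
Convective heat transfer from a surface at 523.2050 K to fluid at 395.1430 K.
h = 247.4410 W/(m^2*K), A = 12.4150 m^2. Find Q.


dT = 128.0620 K
Q = 247.4410 * 12.4150 * 128.0620 = 393403.9047 W

393403.9047 W


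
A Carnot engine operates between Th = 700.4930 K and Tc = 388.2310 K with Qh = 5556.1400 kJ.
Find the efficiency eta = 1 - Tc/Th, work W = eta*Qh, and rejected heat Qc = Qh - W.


eta = 1 - 388.2310/700.4930 = 0.4458
W = 0.4458 * 5556.1400 = 2476.7862 kJ
Qc = 5556.1400 - 2476.7862 = 3079.3538 kJ

eta = 44.5775%, W = 2476.7862 kJ, Qc = 3079.3538 kJ


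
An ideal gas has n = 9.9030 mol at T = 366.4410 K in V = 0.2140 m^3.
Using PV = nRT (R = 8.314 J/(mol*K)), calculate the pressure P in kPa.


P = nRT/V = 9.9030 * 8.314 * 366.4410 / 0.2140
= 30170.3855 / 0.2140 = 140983.1096 Pa = 140.9831 kPa

140.9831 kPa


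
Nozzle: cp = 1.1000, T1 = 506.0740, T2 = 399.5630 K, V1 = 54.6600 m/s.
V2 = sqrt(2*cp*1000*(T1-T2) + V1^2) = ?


dT = 106.5110 K
2*cp*1000*dT = 234324.2000
V1^2 = 2987.7156
V2 = sqrt(237311.9156) = 487.1467 m/s

487.1467 m/s


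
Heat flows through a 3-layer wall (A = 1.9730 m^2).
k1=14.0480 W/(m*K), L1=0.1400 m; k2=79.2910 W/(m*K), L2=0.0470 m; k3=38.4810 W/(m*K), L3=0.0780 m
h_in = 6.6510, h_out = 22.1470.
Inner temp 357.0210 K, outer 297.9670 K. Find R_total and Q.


R_conv_in = 1/(6.6510*1.9730) = 0.0762
R_1 = 0.1400/(14.0480*1.9730) = 0.0051
R_2 = 0.0470/(79.2910*1.9730) = 0.0003
R_3 = 0.0780/(38.4810*1.9730) = 0.0010
R_conv_out = 1/(22.1470*1.9730) = 0.0229
R_total = 0.1055 K/W
Q = 59.0540 / 0.1055 = 559.9143 W

R_total = 0.1055 K/W, Q = 559.9143 W


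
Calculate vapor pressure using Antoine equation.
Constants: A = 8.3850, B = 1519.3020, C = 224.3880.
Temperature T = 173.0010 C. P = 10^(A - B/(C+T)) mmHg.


C+T = 397.3890
B/(C+T) = 3.8232
log10(P) = 8.3850 - 3.8232 = 4.5618
P = 10^4.5618 = 36457.6768 mmHg

36457.6768 mmHg


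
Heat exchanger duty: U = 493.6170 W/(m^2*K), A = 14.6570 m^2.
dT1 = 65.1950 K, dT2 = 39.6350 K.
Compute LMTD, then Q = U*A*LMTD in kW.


LMTD = 51.3593 K
Q = 493.6170 * 14.6570 * 51.3593 = 371581.7692 W = 371.5818 kW

371.5818 kW


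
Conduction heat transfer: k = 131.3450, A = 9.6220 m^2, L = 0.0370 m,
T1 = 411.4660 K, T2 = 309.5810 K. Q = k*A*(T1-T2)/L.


dT = 101.8850 K
Q = 131.3450 * 9.6220 * 101.8850 / 0.0370 = 3480065.5405 W

3480065.5405 W


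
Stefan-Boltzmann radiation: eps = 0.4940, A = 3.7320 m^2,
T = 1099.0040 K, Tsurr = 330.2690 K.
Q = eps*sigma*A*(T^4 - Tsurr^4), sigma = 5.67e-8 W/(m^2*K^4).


T^4 = 1.4588e+12
Tsurr^4 = 1.1898e+10
Q = 0.4940 * 5.67e-8 * 3.7320 * 1.4469e+12 = 151248.8673 W

151248.8673 W


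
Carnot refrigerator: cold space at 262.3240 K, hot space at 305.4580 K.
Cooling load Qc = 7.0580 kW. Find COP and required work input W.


COP = 262.3240 / 43.1340 = 6.0816
W = 7.0580 / 6.0816 = 1.1605 kW

COP = 6.0816, W = 1.1605 kW


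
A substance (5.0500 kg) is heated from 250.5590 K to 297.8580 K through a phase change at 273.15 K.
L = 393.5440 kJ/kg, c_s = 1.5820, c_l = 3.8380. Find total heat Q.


Q1 (sensible, solid) = 5.0500 * 1.5820 * 22.5910 = 180.4818 kJ
Q2 (latent) = 5.0500 * 393.5440 = 1987.3972 kJ
Q3 (sensible, liquid) = 5.0500 * 3.8380 * 24.7080 = 478.8880 kJ
Q_total = 2646.7669 kJ

2646.7669 kJ


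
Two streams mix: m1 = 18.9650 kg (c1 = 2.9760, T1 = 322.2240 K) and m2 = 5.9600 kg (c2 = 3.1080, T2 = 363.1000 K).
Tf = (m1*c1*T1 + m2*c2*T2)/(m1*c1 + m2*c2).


num = 24912.2192
den = 74.9635
Tf = 332.3246 K

332.3246 K


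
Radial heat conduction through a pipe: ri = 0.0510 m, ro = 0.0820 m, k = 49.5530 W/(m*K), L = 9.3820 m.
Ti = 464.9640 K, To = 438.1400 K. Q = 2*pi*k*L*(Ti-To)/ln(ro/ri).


dT = 26.8240 K
ln(ro/ri) = 0.4749
Q = 2*pi*49.5530*9.3820*26.8240 / 0.4749 = 164995.6368 W

164995.6368 W


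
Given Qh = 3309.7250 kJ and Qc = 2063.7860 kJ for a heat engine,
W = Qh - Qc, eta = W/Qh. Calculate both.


W = 3309.7250 - 2063.7860 = 1245.9390 kJ
eta = 1245.9390 / 3309.7250 = 0.3764 = 37.6448%

W = 1245.9390 kJ, eta = 37.6448%


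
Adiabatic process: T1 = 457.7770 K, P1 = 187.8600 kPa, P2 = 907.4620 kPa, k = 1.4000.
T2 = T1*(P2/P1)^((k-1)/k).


(k-1)/k = 0.2857
(P2/P1)^exp = 1.5683
T2 = 457.7770 * 1.5683 = 717.9280 K

717.9280 K


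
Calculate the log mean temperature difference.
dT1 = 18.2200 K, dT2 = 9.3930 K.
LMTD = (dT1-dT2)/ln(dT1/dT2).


dT1/dT2 = 1.9397
ln(dT1/dT2) = 0.6626
LMTD = 8.8270 / 0.6626 = 13.3227 K

13.3227 K


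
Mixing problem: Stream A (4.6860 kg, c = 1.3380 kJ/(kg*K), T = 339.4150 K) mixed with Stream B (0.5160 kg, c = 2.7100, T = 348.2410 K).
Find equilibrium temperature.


num = 2615.0535
den = 7.6682
Tf = 341.0245 K

341.0245 K


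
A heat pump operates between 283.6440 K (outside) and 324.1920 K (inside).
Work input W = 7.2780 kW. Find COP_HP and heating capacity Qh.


COP = 324.1920 / 40.5480 = 7.9953
Qh = 7.9953 * 7.2780 = 58.1895 kW

COP = 7.9953, Qh = 58.1895 kW


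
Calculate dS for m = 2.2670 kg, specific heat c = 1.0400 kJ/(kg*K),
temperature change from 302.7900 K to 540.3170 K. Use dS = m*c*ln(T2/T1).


T2/T1 = 1.7845
ln(T2/T1) = 0.5791
dS = 2.2670 * 1.0400 * 0.5791 = 1.3654 kJ/K

1.3654 kJ/K


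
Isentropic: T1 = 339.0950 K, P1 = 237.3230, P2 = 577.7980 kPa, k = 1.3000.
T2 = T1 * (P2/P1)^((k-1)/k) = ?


(k-1)/k = 0.2308
(P2/P1)^exp = 1.2279
T2 = 339.0950 * 1.2279 = 416.3887 K

416.3887 K


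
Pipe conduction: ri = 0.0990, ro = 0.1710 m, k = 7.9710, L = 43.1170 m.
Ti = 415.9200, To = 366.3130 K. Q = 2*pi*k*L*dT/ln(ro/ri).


dT = 49.6070 K
ln(ro/ri) = 0.5465
Q = 2*pi*7.9710*43.1170*49.6070 / 0.5465 = 196001.4478 W

196001.4478 W


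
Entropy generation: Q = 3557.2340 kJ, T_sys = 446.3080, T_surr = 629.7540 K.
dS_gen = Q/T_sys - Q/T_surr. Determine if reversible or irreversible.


dS_sys = 3557.2340/446.3080 = 7.9704 kJ/K
dS_surr = -3557.2340/629.7540 = -5.6486 kJ/K
dS_gen = 7.9704 - 5.6486 = 2.3217 kJ/K (irreversible)

dS_gen = 2.3217 kJ/K, irreversible


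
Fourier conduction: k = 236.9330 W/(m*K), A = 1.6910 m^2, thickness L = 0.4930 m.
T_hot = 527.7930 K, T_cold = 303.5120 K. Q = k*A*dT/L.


dT = 224.2810 K
Q = 236.9330 * 1.6910 * 224.2810 / 0.4930 = 182269.8036 W

182269.8036 W


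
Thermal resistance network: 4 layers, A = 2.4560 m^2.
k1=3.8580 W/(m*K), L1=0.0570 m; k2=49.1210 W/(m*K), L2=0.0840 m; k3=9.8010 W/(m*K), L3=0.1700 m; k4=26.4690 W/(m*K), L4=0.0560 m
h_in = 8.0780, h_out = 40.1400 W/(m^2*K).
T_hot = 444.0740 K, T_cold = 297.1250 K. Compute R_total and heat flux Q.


R_conv_in = 1/(8.0780*2.4560) = 0.0504
R_1 = 0.0570/(3.8580*2.4560) = 0.0060
R_2 = 0.0840/(49.1210*2.4560) = 0.0007
R_3 = 0.1700/(9.8010*2.4560) = 0.0071
R_4 = 0.0560/(26.4690*2.4560) = 0.0009
R_conv_out = 1/(40.1400*2.4560) = 0.0101
R_total = 0.0752 K/W
Q = 146.9490 / 0.0752 = 1954.5320 W

R_total = 0.0752 K/W, Q = 1954.5320 W


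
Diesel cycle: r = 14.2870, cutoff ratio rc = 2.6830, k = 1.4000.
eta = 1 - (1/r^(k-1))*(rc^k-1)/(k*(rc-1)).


r^(k-1) = 2.8972
rc^k = 3.9817
eta = 0.5632 = 56.3207%

56.3207%


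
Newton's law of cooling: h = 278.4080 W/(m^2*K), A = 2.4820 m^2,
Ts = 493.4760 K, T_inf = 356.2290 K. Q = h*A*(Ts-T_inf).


dT = 137.2470 K
Q = 278.4080 * 2.4820 * 137.2470 = 94838.8650 W

94838.8650 W


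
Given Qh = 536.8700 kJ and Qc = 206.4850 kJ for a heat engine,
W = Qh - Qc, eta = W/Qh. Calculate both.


W = 536.8700 - 206.4850 = 330.3850 kJ
eta = 330.3850 / 536.8700 = 0.6154 = 61.5391%

W = 330.3850 kJ, eta = 61.5391%


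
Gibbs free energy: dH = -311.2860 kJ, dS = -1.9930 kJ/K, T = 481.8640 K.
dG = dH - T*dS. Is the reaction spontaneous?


T*dS = 481.8640 * -1.9930 = -960.3550 kJ
dG = -311.2860 + 960.3550 = 649.0690 kJ (non-spontaneous)

dG = 649.0690 kJ, non-spontaneous


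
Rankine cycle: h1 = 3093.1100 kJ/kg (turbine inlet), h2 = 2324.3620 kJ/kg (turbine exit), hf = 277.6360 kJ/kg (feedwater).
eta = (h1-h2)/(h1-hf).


W = 768.7480 kJ/kg
Q_in = 2815.4740 kJ/kg
eta = 0.2730 = 27.3044%

eta = 27.3044%


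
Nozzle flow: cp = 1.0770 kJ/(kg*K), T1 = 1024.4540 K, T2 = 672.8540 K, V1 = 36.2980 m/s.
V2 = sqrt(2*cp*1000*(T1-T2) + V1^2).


dT = 351.6000 K
2*cp*1000*dT = 757346.4000
V1^2 = 1317.5448
V2 = sqrt(758663.9448) = 871.0132 m/s

871.0132 m/s


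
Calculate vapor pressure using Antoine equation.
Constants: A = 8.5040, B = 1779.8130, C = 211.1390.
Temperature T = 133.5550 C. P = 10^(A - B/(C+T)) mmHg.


C+T = 344.6940
B/(C+T) = 5.1635
log10(P) = 8.5040 - 5.1635 = 3.3405
P = 10^3.3405 = 2190.4935 mmHg

2190.4935 mmHg


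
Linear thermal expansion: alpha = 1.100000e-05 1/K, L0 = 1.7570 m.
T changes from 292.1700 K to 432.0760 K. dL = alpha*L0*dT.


dT = 139.9060 K
dL = 1.100000e-05 * 1.7570 * 139.9060 = 0.002704 m
L_final = 1.759704 m

dL = 0.002704 m


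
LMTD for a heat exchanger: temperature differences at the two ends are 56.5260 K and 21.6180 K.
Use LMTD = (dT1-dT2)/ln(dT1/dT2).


dT1/dT2 = 2.6148
ln(dT1/dT2) = 0.9612
LMTD = 34.9080 / 0.9612 = 36.3181 K

36.3181 K


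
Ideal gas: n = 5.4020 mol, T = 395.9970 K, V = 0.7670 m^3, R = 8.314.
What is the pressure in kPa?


P = nRT/V = 5.4020 * 8.314 * 395.9970 / 0.7670
= 17785.1076 / 0.7670 = 23187.8847 Pa = 23.1879 kPa

23.1879 kPa


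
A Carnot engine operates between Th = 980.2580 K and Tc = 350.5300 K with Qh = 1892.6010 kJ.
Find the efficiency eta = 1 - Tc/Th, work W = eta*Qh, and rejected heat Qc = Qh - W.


eta = 1 - 350.5300/980.2580 = 0.6424
W = 0.6424 * 1892.6010 = 1215.8267 kJ
Qc = 1892.6010 - 1215.8267 = 676.7743 kJ

eta = 64.2410%, W = 1215.8267 kJ, Qc = 676.7743 kJ


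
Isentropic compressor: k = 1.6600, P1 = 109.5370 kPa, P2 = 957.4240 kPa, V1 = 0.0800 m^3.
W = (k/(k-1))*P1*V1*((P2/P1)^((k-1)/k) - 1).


(k-1)/k = 0.3976
(P2/P1)^exp = 2.3678
W = 2.5152 * 109.5370 * 0.0800 * (2.3678 - 1) = 30.1470 kJ

30.1470 kJ


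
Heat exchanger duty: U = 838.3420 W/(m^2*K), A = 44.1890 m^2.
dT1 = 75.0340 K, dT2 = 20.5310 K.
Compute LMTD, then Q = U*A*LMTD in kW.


LMTD = 42.0546 K
Q = 838.3420 * 44.1890 * 42.0546 = 1557933.7758 W = 1557.9338 kW

1557.9338 kW


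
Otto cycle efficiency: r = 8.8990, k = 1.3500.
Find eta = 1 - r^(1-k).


r^(k-1) = 2.1492
eta = 1 - 1/2.1492 = 0.5347 = 53.4703%

53.4703%


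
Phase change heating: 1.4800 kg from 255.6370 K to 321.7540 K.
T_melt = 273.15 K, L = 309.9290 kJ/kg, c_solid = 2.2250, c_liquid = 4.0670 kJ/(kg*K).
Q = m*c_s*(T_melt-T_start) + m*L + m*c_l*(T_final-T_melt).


Q1 (sensible, solid) = 1.4800 * 2.2250 * 17.5130 = 57.6703 kJ
Q2 (latent) = 1.4800 * 309.9290 = 458.6949 kJ
Q3 (sensible, liquid) = 1.4800 * 4.0670 * 48.6040 = 292.5553 kJ
Q_total = 808.9205 kJ

808.9205 kJ


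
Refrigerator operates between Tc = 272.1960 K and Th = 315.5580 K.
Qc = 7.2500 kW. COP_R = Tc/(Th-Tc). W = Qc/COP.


COP = 272.1960 / 43.3620 = 6.2773
W = 7.2500 / 6.2773 = 1.1550 kW

COP = 6.2773, W = 1.1550 kW


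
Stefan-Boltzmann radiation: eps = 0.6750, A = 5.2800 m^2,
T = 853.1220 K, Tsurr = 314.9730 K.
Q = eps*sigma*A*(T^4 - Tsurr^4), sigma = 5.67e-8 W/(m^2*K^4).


T^4 = 5.2972e+11
Tsurr^4 = 9.8422e+09
Q = 0.6750 * 5.67e-8 * 5.2800 * 5.1988e+11 = 105055.8321 W

105055.8321 W


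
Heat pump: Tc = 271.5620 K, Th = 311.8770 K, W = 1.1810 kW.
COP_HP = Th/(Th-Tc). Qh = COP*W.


COP = 311.8770 / 40.3150 = 7.7360
Qh = 7.7360 * 1.1810 = 9.1362 kW

COP = 7.7360, Qh = 9.1362 kW


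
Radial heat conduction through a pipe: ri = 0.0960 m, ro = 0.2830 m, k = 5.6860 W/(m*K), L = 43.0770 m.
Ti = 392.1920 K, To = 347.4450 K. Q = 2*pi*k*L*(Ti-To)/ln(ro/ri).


dT = 44.7470 K
ln(ro/ri) = 1.0811
Q = 2*pi*5.6860*43.0770*44.7470 / 1.0811 = 63698.7266 W

63698.7266 W


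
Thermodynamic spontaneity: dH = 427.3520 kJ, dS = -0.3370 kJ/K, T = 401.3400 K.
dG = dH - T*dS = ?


T*dS = 401.3400 * -0.3370 = -135.2516 kJ
dG = 427.3520 + 135.2516 = 562.6036 kJ (non-spontaneous)

dG = 562.6036 kJ, non-spontaneous


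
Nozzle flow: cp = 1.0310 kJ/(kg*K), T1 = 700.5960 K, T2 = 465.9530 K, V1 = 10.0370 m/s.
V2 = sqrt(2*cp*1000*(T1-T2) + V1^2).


dT = 234.6430 K
2*cp*1000*dT = 483833.8660
V1^2 = 100.7414
V2 = sqrt(483934.6074) = 695.6541 m/s

695.6541 m/s


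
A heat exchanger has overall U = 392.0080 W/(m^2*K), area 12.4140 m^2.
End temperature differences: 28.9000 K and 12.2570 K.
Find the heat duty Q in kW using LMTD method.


LMTD = 19.4032 K
Q = 392.0080 * 12.4140 * 19.4032 = 94423.5657 W = 94.4236 kW

94.4236 kW


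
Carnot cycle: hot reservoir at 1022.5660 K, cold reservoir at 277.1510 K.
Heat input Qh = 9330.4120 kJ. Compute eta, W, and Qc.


eta = 1 - 277.1510/1022.5660 = 0.7290
W = 0.7290 * 9330.4120 = 6801.5454 kJ
Qc = 9330.4120 - 6801.5454 = 2528.8666 kJ

eta = 72.8965%, W = 6801.5454 kJ, Qc = 2528.8666 kJ


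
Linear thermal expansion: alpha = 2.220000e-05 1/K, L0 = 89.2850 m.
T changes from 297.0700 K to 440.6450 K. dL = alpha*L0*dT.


dT = 143.5750 K
dL = 2.220000e-05 * 89.2850 * 143.5750 = 0.284584 m
L_final = 89.569584 m

dL = 0.284584 m


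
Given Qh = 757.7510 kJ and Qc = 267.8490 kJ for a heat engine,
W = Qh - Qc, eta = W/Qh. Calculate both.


W = 757.7510 - 267.8490 = 489.9020 kJ
eta = 489.9020 / 757.7510 = 0.6465 = 64.6521%

W = 489.9020 kJ, eta = 64.6521%


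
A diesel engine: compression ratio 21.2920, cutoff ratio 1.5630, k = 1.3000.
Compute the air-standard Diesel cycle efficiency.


r^(k-1) = 2.5030
rc^k = 1.7871
eta = 0.5704 = 57.0356%

57.0356%


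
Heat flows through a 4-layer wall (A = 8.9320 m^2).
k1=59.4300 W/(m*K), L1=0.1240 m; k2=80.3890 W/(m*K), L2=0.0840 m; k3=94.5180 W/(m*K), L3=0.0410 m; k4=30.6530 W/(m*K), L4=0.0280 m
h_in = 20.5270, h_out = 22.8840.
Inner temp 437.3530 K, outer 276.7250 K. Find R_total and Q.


R_conv_in = 1/(20.5270*8.9320) = 0.0055
R_1 = 0.1240/(59.4300*8.9320) = 0.0002
R_2 = 0.0840/(80.3890*8.9320) = 0.0001
R_3 = 0.0410/(94.5180*8.9320) = 4.8565e-05
R_4 = 0.0280/(30.6530*8.9320) = 0.0001
R_conv_out = 1/(22.8840*8.9320) = 0.0049
R_total = 0.0108 K/W
Q = 160.6280 / 0.0108 = 14807.2633 W

R_total = 0.0108 K/W, Q = 14807.2633 W


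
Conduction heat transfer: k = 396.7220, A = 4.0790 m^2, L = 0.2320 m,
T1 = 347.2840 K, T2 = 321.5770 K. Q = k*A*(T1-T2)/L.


dT = 25.7070 K
Q = 396.7220 * 4.0790 * 25.7070 / 0.2320 = 179309.5426 W

179309.5426 W


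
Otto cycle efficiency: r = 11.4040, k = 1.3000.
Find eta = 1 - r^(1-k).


r^(k-1) = 2.0755
eta = 1 - 1/2.0755 = 0.5182 = 51.8182%

51.8182%


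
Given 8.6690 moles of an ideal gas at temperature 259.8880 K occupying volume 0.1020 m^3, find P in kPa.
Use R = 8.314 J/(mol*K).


P = nRT/V = 8.6690 * 8.314 * 259.8880 / 0.1020
= 18731.1849 / 0.1020 = 183639.0673 Pa = 183.6391 kPa

183.6391 kPa


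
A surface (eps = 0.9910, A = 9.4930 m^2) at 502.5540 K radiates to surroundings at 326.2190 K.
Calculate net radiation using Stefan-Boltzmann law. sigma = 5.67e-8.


T^4 = 6.3787e+10
Tsurr^4 = 1.1325e+10
Q = 0.9910 * 5.67e-8 * 9.4930 * 5.2462e+10 = 27983.6131 W

27983.6131 W


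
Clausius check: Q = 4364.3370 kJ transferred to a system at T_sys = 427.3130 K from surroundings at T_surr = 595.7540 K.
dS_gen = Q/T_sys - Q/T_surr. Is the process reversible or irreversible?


dS_sys = 4364.3370/427.3130 = 10.2134 kJ/K
dS_surr = -4364.3370/595.7540 = -7.3257 kJ/K
dS_gen = 10.2134 - 7.3257 = 2.8877 kJ/K (irreversible)

dS_gen = 2.8877 kJ/K, irreversible


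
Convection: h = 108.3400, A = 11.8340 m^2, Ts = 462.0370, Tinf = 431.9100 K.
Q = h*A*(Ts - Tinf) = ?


dT = 30.1270 K
Q = 108.3400 * 11.8340 * 30.1270 = 38625.6929 W

38625.6929 W


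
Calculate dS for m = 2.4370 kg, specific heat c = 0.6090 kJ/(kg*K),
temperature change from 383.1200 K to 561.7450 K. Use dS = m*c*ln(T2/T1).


T2/T1 = 1.4662
ln(T2/T1) = 0.3827
dS = 2.4370 * 0.6090 * 0.3827 = 0.5680 kJ/K

0.5680 kJ/K


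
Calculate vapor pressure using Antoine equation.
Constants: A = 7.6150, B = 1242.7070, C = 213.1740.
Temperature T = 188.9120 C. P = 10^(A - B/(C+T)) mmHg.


C+T = 402.0860
B/(C+T) = 3.0906
log10(P) = 7.6150 - 3.0906 = 4.5244
P = 10^4.5244 = 33446.4662 mmHg

33446.4662 mmHg


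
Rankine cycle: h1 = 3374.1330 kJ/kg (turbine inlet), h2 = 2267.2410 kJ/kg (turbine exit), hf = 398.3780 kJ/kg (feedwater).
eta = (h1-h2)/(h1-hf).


W = 1106.8920 kJ/kg
Q_in = 2975.7550 kJ/kg
eta = 0.3720 = 37.1970%

eta = 37.1970%


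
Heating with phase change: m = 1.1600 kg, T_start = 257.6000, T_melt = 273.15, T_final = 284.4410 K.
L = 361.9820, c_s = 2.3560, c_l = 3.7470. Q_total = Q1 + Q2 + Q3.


Q1 (sensible, solid) = 1.1600 * 2.3560 * 15.5500 = 42.4975 kJ
Q2 (latent) = 1.1600 * 361.9820 = 419.8991 kJ
Q3 (sensible, liquid) = 1.1600 * 3.7470 * 11.2910 = 49.0766 kJ
Q_total = 511.4732 kJ

511.4732 kJ


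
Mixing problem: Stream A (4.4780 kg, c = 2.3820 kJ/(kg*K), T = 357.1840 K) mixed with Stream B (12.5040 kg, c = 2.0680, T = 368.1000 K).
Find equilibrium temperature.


num = 13328.3673
den = 36.5249
Tf = 364.9121 K

364.9121 K


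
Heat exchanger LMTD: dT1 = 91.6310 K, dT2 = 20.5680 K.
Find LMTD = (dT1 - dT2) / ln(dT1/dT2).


dT1/dT2 = 4.4550
ln(dT1/dT2) = 1.4940
LMTD = 71.0630 / 1.4940 = 47.5645 K

47.5645 K


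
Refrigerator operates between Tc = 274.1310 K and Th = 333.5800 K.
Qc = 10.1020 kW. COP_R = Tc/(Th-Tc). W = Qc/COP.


COP = 274.1310 / 59.4490 = 4.6112
W = 10.1020 / 4.6112 = 2.1908 kW

COP = 4.6112, W = 2.1908 kW


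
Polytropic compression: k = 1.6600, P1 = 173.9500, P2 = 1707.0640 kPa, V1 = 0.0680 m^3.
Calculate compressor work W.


(k-1)/k = 0.3976
(P2/P1)^exp = 2.4794
W = 2.5152 * 173.9500 * 0.0680 * (2.4794 - 1) = 44.0121 kJ

44.0121 kJ


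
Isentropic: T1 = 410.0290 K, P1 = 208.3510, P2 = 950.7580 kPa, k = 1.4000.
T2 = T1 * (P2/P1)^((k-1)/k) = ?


(k-1)/k = 0.2857
(P2/P1)^exp = 1.5430
T2 = 410.0290 * 1.5430 = 632.6721 K

632.6721 K


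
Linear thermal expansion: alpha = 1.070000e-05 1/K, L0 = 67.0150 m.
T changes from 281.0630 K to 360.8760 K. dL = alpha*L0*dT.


dT = 79.8130 K
dL = 1.070000e-05 * 67.0150 * 79.8130 = 0.057231 m
L_final = 67.072231 m

dL = 0.057231 m


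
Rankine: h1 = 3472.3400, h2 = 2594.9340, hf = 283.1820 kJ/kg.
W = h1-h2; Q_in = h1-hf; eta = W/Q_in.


W = 877.4060 kJ/kg
Q_in = 3189.1580 kJ/kg
eta = 0.2751 = 27.5122%

eta = 27.5122%


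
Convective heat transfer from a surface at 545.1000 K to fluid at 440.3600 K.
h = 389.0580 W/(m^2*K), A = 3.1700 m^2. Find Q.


dT = 104.7400 K
Q = 389.0580 * 3.1700 * 104.7400 = 129177.2937 W

129177.2937 W


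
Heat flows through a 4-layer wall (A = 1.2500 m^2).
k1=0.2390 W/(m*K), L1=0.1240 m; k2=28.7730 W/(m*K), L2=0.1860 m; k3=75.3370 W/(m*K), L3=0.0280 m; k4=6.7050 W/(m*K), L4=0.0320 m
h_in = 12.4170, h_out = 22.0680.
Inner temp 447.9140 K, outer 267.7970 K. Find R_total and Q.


R_conv_in = 1/(12.4170*1.2500) = 0.0644
R_1 = 0.1240/(0.2390*1.2500) = 0.4151
R_2 = 0.1860/(28.7730*1.2500) = 0.0052
R_3 = 0.0280/(75.3370*1.2500) = 0.0003
R_4 = 0.0320/(6.7050*1.2500) = 0.0038
R_conv_out = 1/(22.0680*1.2500) = 0.0363
R_total = 0.5250 K/W
Q = 180.1170 / 0.5250 = 343.0610 W

R_total = 0.5250 K/W, Q = 343.0610 W


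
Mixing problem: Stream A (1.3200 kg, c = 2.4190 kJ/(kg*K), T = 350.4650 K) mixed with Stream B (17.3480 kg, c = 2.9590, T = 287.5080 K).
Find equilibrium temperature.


num = 15877.6339
den = 54.5258
Tf = 291.1948 K

291.1948 K


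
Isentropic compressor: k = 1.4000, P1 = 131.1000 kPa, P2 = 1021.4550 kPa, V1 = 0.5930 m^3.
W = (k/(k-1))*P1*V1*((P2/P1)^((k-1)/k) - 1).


(k-1)/k = 0.2857
(P2/P1)^exp = 1.7978
W = 3.5000 * 131.1000 * 0.5930 * (1.7978 - 1) = 217.0868 kJ

217.0868 kJ


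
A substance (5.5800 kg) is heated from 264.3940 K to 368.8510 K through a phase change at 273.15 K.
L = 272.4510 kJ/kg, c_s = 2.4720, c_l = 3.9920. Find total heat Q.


Q1 (sensible, solid) = 5.5800 * 2.4720 * 8.7560 = 120.7782 kJ
Q2 (latent) = 5.5800 * 272.4510 = 1520.2766 kJ
Q3 (sensible, liquid) = 5.5800 * 3.9920 * 95.7010 = 2131.7742 kJ
Q_total = 3772.8290 kJ

3772.8290 kJ


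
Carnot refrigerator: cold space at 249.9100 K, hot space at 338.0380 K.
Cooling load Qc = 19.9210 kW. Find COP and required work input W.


COP = 249.9100 / 88.1280 = 2.8358
W = 19.9210 / 2.8358 = 7.0249 kW

COP = 2.8358, W = 7.0249 kW


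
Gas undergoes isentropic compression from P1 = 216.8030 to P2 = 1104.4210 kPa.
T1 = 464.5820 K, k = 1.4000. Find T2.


(k-1)/k = 0.2857
(P2/P1)^exp = 1.5923
T2 = 464.5820 * 1.5923 = 739.7453 K

739.7453 K


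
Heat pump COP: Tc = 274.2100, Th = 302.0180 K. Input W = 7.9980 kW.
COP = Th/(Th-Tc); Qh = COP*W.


COP = 302.0180 / 27.8080 = 10.8608
Qh = 10.8608 * 7.9980 = 86.8649 kW

COP = 10.8608, Qh = 86.8649 kW


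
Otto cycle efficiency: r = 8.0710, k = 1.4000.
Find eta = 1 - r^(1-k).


r^(k-1) = 2.3055
eta = 1 - 1/2.3055 = 0.5663 = 56.6260%

56.6260%


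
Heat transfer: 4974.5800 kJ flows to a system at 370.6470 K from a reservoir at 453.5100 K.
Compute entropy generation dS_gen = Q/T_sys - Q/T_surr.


dS_sys = 4974.5800/370.6470 = 13.4213 kJ/K
dS_surr = -4974.5800/453.5100 = -10.9691 kJ/K
dS_gen = 13.4213 - 10.9691 = 2.4523 kJ/K (irreversible)

dS_gen = 2.4523 kJ/K, irreversible


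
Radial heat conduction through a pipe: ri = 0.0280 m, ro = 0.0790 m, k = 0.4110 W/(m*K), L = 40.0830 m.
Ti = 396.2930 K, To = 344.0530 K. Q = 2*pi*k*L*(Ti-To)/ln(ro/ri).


dT = 52.2400 K
ln(ro/ri) = 1.0372
Q = 2*pi*0.4110*40.0830*52.2400 / 1.0372 = 5213.2004 W

5213.2004 W


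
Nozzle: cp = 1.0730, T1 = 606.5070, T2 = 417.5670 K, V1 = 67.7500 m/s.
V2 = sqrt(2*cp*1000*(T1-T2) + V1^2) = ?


dT = 188.9400 K
2*cp*1000*dT = 405465.2400
V1^2 = 4590.0625
V2 = sqrt(410055.3025) = 640.3556 m/s

640.3556 m/s


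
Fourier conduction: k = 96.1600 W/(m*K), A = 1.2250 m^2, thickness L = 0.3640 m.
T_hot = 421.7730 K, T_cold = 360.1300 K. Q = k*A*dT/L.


dT = 61.6430 K
Q = 96.1600 * 1.2250 * 61.6430 / 0.3640 = 19948.6232 W

19948.6232 W


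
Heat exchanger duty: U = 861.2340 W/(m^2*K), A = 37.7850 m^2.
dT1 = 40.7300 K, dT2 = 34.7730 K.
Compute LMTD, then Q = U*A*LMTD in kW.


LMTD = 37.6730 K
Q = 861.2340 * 37.7850 * 37.6730 = 1225945.6883 W = 1225.9457 kW

1225.9457 kW


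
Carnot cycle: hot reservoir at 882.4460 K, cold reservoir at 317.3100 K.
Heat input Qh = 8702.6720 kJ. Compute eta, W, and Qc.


eta = 1 - 317.3100/882.4460 = 0.6404
W = 0.6404 * 8702.6720 = 5573.3645 kJ
Qc = 8702.6720 - 5573.3645 = 3129.3075 kJ

eta = 64.0420%, W = 5573.3645 kJ, Qc = 3129.3075 kJ


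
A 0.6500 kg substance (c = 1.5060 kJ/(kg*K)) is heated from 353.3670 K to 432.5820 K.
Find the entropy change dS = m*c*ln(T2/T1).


T2/T1 = 1.2242
ln(T2/T1) = 0.2023
dS = 0.6500 * 1.5060 * 0.2023 = 0.1980 kJ/K

0.1980 kJ/K


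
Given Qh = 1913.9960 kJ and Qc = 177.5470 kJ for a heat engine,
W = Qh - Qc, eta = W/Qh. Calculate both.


W = 1913.9960 - 177.5470 = 1736.4490 kJ
eta = 1736.4490 / 1913.9960 = 0.9072 = 90.7238%

W = 1736.4490 kJ, eta = 90.7238%


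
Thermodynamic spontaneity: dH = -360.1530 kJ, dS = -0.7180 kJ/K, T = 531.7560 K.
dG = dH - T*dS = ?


T*dS = 531.7560 * -0.7180 = -381.8008 kJ
dG = -360.1530 + 381.8008 = 21.6478 kJ (non-spontaneous)

dG = 21.6478 kJ, non-spontaneous


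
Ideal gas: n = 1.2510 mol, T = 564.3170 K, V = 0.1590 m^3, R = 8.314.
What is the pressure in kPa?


P = nRT/V = 1.2510 * 8.314 * 564.3170 / 0.1590
= 5869.3562 / 0.1590 = 36914.1896 Pa = 36.9142 kPa

36.9142 kPa


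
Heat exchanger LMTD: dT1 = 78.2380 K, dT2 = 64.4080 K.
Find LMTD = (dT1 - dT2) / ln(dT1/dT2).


dT1/dT2 = 1.2147
ln(dT1/dT2) = 0.1945
LMTD = 13.8300 / 0.1945 = 71.0990 K

71.0990 K


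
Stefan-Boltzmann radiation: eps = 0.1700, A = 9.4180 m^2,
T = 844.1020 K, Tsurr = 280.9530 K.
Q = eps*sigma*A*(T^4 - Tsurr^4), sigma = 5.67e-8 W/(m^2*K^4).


T^4 = 5.0767e+11
Tsurr^4 = 6.2307e+09
Q = 0.1700 * 5.67e-8 * 9.4180 * 5.0144e+11 = 45520.5244 W

45520.5244 W


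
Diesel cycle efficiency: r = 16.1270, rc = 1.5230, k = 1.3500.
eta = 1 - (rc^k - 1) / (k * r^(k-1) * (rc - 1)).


r^(k-1) = 2.6463
rc^k = 1.7646
eta = 0.5908 = 59.0785%

59.0785%


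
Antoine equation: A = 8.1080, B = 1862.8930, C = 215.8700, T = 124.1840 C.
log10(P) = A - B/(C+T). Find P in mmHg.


C+T = 340.0540
B/(C+T) = 5.4782
log10(P) = 8.1080 - 5.4782 = 2.6298
P = 10^2.6298 = 426.3566 mmHg

426.3566 mmHg


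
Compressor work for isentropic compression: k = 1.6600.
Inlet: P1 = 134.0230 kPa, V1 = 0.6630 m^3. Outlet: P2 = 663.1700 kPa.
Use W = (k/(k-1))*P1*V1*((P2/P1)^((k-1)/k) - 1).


(k-1)/k = 0.3976
(P2/P1)^exp = 1.8884
W = 2.5152 * 134.0230 * 0.6630 * (1.8884 - 1) = 198.5586 kJ

198.5586 kJ


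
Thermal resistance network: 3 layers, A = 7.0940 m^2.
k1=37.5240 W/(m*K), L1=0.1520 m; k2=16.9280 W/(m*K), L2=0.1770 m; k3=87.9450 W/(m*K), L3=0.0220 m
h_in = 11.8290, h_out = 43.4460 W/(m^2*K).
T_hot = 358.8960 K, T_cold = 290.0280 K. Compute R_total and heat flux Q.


R_conv_in = 1/(11.8290*7.0940) = 0.0119
R_1 = 0.1520/(37.5240*7.0940) = 0.0006
R_2 = 0.1770/(16.9280*7.0940) = 0.0015
R_3 = 0.0220/(87.9450*7.0940) = 3.5263e-05
R_conv_out = 1/(43.4460*7.0940) = 0.0032
R_total = 0.0172 K/W
Q = 68.8680 / 0.0172 = 3994.2891 W

R_total = 0.0172 K/W, Q = 3994.2891 W


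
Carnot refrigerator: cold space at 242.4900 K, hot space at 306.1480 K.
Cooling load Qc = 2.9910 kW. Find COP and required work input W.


COP = 242.4900 / 63.6580 = 3.8093
W = 2.9910 / 3.8093 = 0.7852 kW

COP = 3.8093, W = 0.7852 kW


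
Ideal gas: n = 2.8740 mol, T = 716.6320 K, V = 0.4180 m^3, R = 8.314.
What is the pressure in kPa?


P = nRT/V = 2.8740 * 8.314 * 716.6320 / 0.4180
= 17123.5175 / 0.4180 = 40965.3528 Pa = 40.9654 kPa

40.9654 kPa


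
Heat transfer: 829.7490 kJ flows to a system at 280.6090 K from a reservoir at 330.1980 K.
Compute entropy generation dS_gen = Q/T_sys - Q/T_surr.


dS_sys = 829.7490/280.6090 = 2.9570 kJ/K
dS_surr = -829.7490/330.1980 = -2.5129 kJ/K
dS_gen = 2.9570 - 2.5129 = 0.4441 kJ/K (irreversible)

dS_gen = 0.4441 kJ/K, irreversible


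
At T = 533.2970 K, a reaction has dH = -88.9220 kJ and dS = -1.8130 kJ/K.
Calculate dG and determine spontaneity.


T*dS = 533.2970 * -1.8130 = -966.8675 kJ
dG = -88.9220 + 966.8675 = 877.9455 kJ (non-spontaneous)

dG = 877.9455 kJ, non-spontaneous


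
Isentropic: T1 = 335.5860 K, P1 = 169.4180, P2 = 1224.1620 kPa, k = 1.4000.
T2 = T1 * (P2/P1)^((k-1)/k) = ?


(k-1)/k = 0.2857
(P2/P1)^exp = 1.7595
T2 = 335.5860 * 1.7595 = 590.4701 K

590.4701 K


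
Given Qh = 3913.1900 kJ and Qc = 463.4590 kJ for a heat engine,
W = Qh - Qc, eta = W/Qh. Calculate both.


W = 3913.1900 - 463.4590 = 3449.7310 kJ
eta = 3449.7310 / 3913.1900 = 0.8816 = 88.1565%

W = 3449.7310 kJ, eta = 88.1565%


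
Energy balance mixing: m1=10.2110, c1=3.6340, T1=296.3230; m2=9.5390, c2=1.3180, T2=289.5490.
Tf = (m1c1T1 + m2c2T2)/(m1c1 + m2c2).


num = 14635.9170
den = 49.6792
Tf = 294.6087 K

294.6087 K


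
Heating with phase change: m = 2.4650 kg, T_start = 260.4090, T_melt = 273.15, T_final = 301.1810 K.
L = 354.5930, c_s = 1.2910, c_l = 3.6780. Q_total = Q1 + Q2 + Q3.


Q1 (sensible, solid) = 2.4650 * 1.2910 * 12.7410 = 40.5459 kJ
Q2 (latent) = 2.4650 * 354.5930 = 874.0717 kJ
Q3 (sensible, liquid) = 2.4650 * 3.6780 * 28.0310 = 254.1366 kJ
Q_total = 1168.7542 kJ

1168.7542 kJ


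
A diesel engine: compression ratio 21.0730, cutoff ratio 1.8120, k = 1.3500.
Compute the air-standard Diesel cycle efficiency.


r^(k-1) = 2.9061
rc^k = 2.2311
eta = 0.6136 = 61.3553%

61.3553%


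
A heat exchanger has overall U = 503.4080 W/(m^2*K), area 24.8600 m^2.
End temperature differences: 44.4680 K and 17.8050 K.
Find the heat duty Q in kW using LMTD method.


LMTD = 29.1306 K
Q = 503.4080 * 24.8600 * 29.1306 = 364561.9085 W = 364.5619 kW

364.5619 kW


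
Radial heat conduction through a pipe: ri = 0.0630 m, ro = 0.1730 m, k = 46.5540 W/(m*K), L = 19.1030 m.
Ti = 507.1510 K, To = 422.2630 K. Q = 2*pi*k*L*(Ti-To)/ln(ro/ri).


dT = 84.8880 K
ln(ro/ri) = 1.0102
Q = 2*pi*46.5540*19.1030*84.8880 / 1.0102 = 469565.2254 W

469565.2254 W


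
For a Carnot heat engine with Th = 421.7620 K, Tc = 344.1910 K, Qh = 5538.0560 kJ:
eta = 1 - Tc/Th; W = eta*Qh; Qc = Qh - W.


eta = 1 - 344.1910/421.7620 = 0.1839
W = 0.1839 * 5538.0560 = 1018.5663 kJ
Qc = 5538.0560 - 1018.5663 = 4519.4897 kJ

eta = 18.3921%, W = 1018.5663 kJ, Qc = 4519.4897 kJ


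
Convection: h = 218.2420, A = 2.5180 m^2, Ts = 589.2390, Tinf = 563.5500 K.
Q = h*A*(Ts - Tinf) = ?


dT = 25.6890 K
Q = 218.2420 * 2.5180 * 25.6890 = 14116.9624 W

14116.9624 W


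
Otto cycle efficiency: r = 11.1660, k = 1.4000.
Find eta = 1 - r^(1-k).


r^(k-1) = 2.6252
eta = 1 - 1/2.6252 = 0.6191 = 61.9074%

61.9074%


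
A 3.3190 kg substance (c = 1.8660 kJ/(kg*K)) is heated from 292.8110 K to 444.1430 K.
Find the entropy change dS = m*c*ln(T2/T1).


T2/T1 = 1.5168
ln(T2/T1) = 0.4166
dS = 3.3190 * 1.8660 * 0.4166 = 2.5802 kJ/K

2.5802 kJ/K


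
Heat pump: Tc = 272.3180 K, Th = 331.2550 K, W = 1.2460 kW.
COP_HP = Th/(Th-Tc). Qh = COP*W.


COP = 331.2550 / 58.9370 = 5.6205
Qh = 5.6205 * 1.2460 = 7.0031 kW

COP = 5.6205, Qh = 7.0031 kW


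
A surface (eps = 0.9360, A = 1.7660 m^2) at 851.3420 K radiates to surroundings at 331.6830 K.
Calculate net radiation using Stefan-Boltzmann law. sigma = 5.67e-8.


T^4 = 5.2531e+11
Tsurr^4 = 1.2103e+10
Q = 0.9360 * 5.67e-8 * 1.7660 * 5.1321e+11 = 48099.7440 W

48099.7440 W


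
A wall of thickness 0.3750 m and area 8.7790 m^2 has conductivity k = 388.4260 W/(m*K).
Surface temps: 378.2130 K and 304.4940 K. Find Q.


dT = 73.7190 K
Q = 388.4260 * 8.7790 * 73.7190 / 0.3750 = 670349.8386 W

670349.8386 W


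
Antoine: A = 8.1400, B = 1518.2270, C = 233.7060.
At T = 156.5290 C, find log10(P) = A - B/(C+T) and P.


C+T = 390.2350
B/(C+T) = 3.8905
log10(P) = 8.1400 - 3.8905 = 4.2495
P = 10^4.2495 = 17760.4743 mmHg

17760.4743 mmHg


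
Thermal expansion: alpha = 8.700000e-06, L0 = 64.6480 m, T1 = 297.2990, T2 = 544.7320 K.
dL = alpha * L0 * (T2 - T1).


dT = 247.4330 K
dL = 8.700000e-06 * 64.6480 * 247.4330 = 0.139166 m
L_final = 64.787166 m

dL = 0.139166 m


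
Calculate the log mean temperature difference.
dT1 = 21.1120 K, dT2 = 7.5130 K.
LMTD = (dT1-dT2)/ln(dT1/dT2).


dT1/dT2 = 2.8101
ln(dT1/dT2) = 1.0332
LMTD = 13.5990 / 1.0332 = 13.1619 K

13.1619 K


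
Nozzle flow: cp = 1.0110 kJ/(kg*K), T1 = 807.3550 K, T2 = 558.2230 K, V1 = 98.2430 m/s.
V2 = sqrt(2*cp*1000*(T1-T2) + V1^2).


dT = 249.1320 K
2*cp*1000*dT = 503744.9040
V1^2 = 9651.6870
V2 = sqrt(513396.5910) = 716.5170 m/s

716.5170 m/s


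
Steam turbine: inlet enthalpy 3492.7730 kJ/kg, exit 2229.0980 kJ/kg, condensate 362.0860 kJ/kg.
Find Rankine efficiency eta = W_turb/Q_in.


W = 1263.6750 kJ/kg
Q_in = 3130.6870 kJ/kg
eta = 0.4036 = 40.3641%

eta = 40.3641%


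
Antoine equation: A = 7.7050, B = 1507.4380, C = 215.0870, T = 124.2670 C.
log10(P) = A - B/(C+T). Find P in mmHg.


C+T = 339.3540
B/(C+T) = 4.4421
log10(P) = 7.7050 - 4.4421 = 3.2629
P = 10^3.2629 = 1831.9722 mmHg

1831.9722 mmHg


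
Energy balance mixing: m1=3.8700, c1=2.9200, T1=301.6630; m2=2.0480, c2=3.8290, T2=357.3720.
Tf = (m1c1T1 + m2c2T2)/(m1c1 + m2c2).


num = 6211.3495
den = 19.1422
Tf = 324.4848 K

324.4848 K


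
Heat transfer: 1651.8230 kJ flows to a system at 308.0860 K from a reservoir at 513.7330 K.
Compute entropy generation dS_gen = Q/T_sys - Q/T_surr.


dS_sys = 1651.8230/308.0860 = 5.3616 kJ/K
dS_surr = -1651.8230/513.7330 = -3.2153 kJ/K
dS_gen = 5.3616 - 3.2153 = 2.1462 kJ/K (irreversible)

dS_gen = 2.1462 kJ/K, irreversible


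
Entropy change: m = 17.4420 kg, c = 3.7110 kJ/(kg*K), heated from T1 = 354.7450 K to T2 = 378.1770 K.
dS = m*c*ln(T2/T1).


T2/T1 = 1.0661
ln(T2/T1) = 0.0640
dS = 17.4420 * 3.7110 * 0.0640 = 4.1402 kJ/K

4.1402 kJ/K


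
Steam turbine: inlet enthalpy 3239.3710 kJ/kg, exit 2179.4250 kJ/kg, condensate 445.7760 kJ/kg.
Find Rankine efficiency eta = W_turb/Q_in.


W = 1059.9460 kJ/kg
Q_in = 2793.5950 kJ/kg
eta = 0.3794 = 37.9420%

eta = 37.9420%


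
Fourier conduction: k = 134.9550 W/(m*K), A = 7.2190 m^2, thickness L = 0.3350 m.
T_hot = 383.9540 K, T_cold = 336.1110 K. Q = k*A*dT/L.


dT = 47.8430 K
Q = 134.9550 * 7.2190 * 47.8430 / 0.3350 = 139136.0336 W

139136.0336 W


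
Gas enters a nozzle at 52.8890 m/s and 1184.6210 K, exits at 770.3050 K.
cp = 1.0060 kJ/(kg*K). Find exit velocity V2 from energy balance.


dT = 414.3160 K
2*cp*1000*dT = 833603.7920
V1^2 = 2797.2463
V2 = sqrt(836401.0383) = 914.5496 m/s

914.5496 m/s


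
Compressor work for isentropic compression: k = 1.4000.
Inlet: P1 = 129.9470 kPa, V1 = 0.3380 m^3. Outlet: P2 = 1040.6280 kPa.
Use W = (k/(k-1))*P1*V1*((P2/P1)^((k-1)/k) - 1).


(k-1)/k = 0.2857
(P2/P1)^exp = 1.8120
W = 3.5000 * 129.9470 * 0.3380 * (1.8120 - 1) = 124.8221 kJ

124.8221 kJ


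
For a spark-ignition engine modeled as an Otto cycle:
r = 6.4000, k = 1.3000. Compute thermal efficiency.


r^(k-1) = 1.7452
eta = 1 - 1/1.7452 = 0.4270 = 42.7011%

42.7011%


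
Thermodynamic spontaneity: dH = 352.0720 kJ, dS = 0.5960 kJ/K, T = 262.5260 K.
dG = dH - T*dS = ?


T*dS = 262.5260 * 0.5960 = 156.4655 kJ
dG = 352.0720 - 156.4655 = 195.6065 kJ (non-spontaneous)

dG = 195.6065 kJ, non-spontaneous


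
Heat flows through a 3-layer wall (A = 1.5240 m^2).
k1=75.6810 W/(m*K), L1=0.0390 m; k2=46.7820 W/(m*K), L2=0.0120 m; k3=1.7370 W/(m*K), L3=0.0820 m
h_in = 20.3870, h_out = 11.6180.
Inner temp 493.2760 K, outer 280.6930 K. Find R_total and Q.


R_conv_in = 1/(20.3870*1.5240) = 0.0322
R_1 = 0.0390/(75.6810*1.5240) = 0.0003
R_2 = 0.0120/(46.7820*1.5240) = 0.0002
R_3 = 0.0820/(1.7370*1.5240) = 0.0310
R_conv_out = 1/(11.6180*1.5240) = 0.0565
R_total = 0.1201 K/W
Q = 212.5830 / 0.1201 = 1769.3592 W

R_total = 0.1201 K/W, Q = 1769.3592 W


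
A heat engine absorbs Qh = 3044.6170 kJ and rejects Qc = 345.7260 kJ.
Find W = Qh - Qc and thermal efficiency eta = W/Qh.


W = 3044.6170 - 345.7260 = 2698.8910 kJ
eta = 2698.8910 / 3044.6170 = 0.8864 = 88.6447%

W = 2698.8910 kJ, eta = 88.6447%


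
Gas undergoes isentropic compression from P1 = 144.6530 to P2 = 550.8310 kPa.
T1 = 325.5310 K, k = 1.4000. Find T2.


(k-1)/k = 0.2857
(P2/P1)^exp = 1.4652
T2 = 325.5310 * 1.4652 = 476.9843 K

476.9843 K


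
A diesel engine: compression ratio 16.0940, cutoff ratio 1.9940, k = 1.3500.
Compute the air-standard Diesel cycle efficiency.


r^(k-1) = 2.6444
rc^k = 2.5388
eta = 0.5664 = 56.6359%

56.6359%
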